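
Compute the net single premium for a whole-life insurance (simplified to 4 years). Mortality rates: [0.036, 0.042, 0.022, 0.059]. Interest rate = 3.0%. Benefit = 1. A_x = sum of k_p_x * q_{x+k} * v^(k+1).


v = 0.970874
Year 0: k_p_x=1.0, q=0.036, term=0.034951
Year 1: k_p_x=0.964, q=0.042, term=0.038164
Year 2: k_p_x=0.923512, q=0.022, term=0.018593
Year 3: k_p_x=0.903195, q=0.059, term=0.047346
A_x = 0.1391


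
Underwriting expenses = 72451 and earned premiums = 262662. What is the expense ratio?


Expense ratio = expenses / premiums
= 72451 / 262662
= 0.2758


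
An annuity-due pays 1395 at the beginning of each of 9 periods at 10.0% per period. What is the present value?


PV_due = PMT * (1-(1+i)^(-n))/i * (1+i)
PV_immediate = 8033.8382
PV_due = 8033.8382 * 1.1
= 8837.222


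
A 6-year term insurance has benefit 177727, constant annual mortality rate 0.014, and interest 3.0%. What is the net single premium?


NSP = benefit * sum_{k=0}^{n-1} k_p_x * q * v^(k+1)
With constant q=0.014, v=0.970874
Sum = 0.073324
NSP = 177727 * 0.073324
= 13031.7021


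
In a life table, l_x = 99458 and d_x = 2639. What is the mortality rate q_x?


q_x = d_x / l_x
= 2639 / 99458
= 0.0265


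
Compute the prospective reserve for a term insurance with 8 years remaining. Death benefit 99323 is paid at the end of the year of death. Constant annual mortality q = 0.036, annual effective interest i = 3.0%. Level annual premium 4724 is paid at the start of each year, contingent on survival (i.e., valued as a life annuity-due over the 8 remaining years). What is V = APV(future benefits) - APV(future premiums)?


v = 1/(1+i) = 0.970874
APV(future benefits) per unit = sum_{k=0}^{7} k_p_x * q * v^(k+1) = 0.224327
APV(future benefits) = 99323 * 0.224327 = 22280.8689
Life annuity-due factor ä_{x:8} = sum_{k=0}^{7} k_p_x * v^k = 6.418256
APV(future premiums) = 4724 * 6.418256 = 30319.8401
V = 22280.8689 - 30319.8401
= -8038.9713


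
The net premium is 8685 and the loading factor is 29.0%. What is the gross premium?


Gross = net * (1 + loading)
= 8685 * (1 + 0.29)
= 8685 * 1.29
= 11203.65


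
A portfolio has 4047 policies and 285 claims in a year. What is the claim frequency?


frequency = claims / policies
= 285 / 4047
= 0.0704


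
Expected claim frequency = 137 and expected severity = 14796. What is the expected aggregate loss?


E[S] = E[N] * E[X]
= 137 * 14796
= 2.0271e+06


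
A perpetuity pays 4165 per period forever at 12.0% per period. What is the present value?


PV = PMT / i
= 4165 / 0.12
= 34708.3333


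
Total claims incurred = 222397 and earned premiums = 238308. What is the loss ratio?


Loss ratio = claims / premiums
= 222397 / 238308
= 0.9332


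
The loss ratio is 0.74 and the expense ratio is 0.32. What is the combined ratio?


Combined ratio = loss ratio + expense ratio
= 0.74 + 0.32
= 1.06


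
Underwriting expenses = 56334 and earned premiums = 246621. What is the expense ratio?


Expense ratio = expenses / premiums
= 56334 / 246621
= 0.2284


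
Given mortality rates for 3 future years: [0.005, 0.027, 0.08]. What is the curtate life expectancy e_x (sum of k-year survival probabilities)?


e_x = sum_{k=1}^{n} k_p_x
k_p_x values:
  1_p_x = 0.995
  2_p_x = 0.968135
  3_p_x = 0.890684
e_x = 2.8538


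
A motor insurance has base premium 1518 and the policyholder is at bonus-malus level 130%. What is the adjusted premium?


adjusted = base * BM_level / 100
= 1518 * 130 / 100
= 1518 * 1.3
= 1973.4


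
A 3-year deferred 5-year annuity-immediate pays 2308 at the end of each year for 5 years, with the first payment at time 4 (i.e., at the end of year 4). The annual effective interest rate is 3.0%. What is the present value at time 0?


PV at time 3 of the 5-year annuity-immediate:
a_n = 2308 * (1-(1+0.03)^(-5))/0.03 = 10569.9642
Discount back 3 years to time 0:
PV = 10569.9642 * (1+0.03)^(-3)
= 10569.9642 * 0.915142
= 9673.0146


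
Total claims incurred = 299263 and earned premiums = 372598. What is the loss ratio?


Loss ratio = claims / premiums
= 299263 / 372598
= 0.8032


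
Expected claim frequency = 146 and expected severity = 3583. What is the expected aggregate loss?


E[S] = E[N] * E[X]
= 146 * 3583
= 523118


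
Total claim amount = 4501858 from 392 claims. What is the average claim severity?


severity = total / number
= 4501858 / 392
= 11484.3316


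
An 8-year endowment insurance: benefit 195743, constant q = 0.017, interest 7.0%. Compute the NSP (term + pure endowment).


Term component = 18840.9429
Pure endowment = 8_p_x * v^8 * benefit = 0.871823 * 0.582009 * 195743 = 99321.7039
NSP = 118162.6468


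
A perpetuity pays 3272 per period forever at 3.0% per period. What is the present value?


PV = PMT / i
= 3272 / 0.03
= 109066.6667


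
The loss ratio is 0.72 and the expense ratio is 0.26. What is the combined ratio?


Combined ratio = loss ratio + expense ratio
= 0.72 + 0.26
= 0.98


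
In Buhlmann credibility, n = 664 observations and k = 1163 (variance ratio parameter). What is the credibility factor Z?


Z = n / (n + k)
= 664 / (664 + 1163)
= 664 / 1827
= 0.3634


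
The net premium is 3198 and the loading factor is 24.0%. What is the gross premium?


Gross = net * (1 + loading)
= 3198 * (1 + 0.24)
= 3198 * 1.24
= 3965.52


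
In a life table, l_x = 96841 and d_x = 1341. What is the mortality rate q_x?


q_x = d_x / l_x
= 1341 / 96841
= 0.0138


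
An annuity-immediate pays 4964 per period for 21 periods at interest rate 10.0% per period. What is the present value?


PV = PMT * (1 - (1+i)^(-n)) / i
= 4964 * (1 - (1+0.1)^(-21)) / 0.1
= 4964 * (1 - 0.135131) / 0.1
= 4964 * 8.648694
= 42932.1185


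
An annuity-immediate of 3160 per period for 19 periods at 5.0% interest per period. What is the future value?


FV = PMT * ((1+i)^n - 1) / i
= 3160 * ((1.05)^19 - 1) / 0.05
= 3160 * (2.52695 - 1) / 0.05
= 96503.2523


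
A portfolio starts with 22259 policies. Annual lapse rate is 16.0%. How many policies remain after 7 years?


remaining = initial * (1 - lapse)^years
= 22259 * (1 - 0.16)^7
= 22259 * 0.29509
= 6568.416


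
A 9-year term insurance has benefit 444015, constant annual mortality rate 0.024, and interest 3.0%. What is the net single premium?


NSP = benefit * sum_{k=0}^{n-1} k_p_x * q * v^(k+1)
With constant q=0.024, v=0.970874
Sum = 0.170709
NSP = 444015 * 0.170709
= 75797.4173


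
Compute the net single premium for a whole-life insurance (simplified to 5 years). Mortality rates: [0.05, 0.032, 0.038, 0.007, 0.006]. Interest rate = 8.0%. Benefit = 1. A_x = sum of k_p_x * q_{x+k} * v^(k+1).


v = 0.925926
Year 0: k_p_x=1.0, q=0.05, term=0.046296
Year 1: k_p_x=0.95, q=0.032, term=0.026063
Year 2: k_p_x=0.9196, q=0.038, term=0.02774
Year 3: k_p_x=0.884655, q=0.007, term=0.004552
Year 4: k_p_x=0.878463, q=0.006, term=0.003587
A_x = 0.1082


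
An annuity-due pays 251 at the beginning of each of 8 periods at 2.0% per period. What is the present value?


PV_due = PMT * (1-(1+i)^(-n))/i * (1+i)
PV_immediate = 1838.6958
PV_due = 1838.6958 * 1.02
= 1875.4698


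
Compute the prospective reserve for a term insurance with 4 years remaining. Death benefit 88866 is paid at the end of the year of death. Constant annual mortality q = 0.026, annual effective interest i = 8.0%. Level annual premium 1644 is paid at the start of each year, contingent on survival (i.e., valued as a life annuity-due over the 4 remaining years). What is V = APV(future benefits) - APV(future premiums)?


v = 1/(1+i) = 0.925926
APV(future benefits) per unit = sum_{k=0}^{3} k_p_x * q * v^(k+1) = 0.083024
APV(future benefits) = 88866 * 0.083024 = 7378.0293
Life annuity-due factor ä_{x:4} = sum_{k=0}^{3} k_p_x * v^k = 3.448698
APV(future premiums) = 1644 * 3.448698 = 5669.6593
V = 7378.0293 - 5669.6593
= 1708.37


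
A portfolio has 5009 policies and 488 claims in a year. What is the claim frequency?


frequency = claims / policies
= 488 / 5009
= 0.0974


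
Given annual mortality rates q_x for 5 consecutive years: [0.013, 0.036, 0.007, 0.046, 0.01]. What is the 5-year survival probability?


p_k = 1 - q_k for each year
Survival = product of (1 - q_k)
= 0.987 * 0.964 * 0.993 * 0.954 * 0.99
= 0.8923


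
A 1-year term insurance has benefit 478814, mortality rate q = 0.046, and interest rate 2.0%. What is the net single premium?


NSP = benefit * q * v
v = 1/(1+i) = 0.980392
NSP = 478814 * 0.046 * 0.980392
= 21593.5725


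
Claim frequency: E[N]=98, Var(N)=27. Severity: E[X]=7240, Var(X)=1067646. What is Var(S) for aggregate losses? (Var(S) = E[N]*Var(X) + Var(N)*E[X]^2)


Var(S) = E[N]*Var(X) + Var(N)*E[X]^2
= 98*1067646 + 27*7240^2
= 104629308 + 1415275200
= 1.5199e+09


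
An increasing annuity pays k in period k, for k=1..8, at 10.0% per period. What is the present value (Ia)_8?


(Ia)_n = sum_{k=1}^{n} k * v^k, v = 1/(1+i)
v = 0.909091
Sum computed term by term:
(Ia)_8 = 21.3636


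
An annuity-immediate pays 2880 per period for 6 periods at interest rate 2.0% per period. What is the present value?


PV = PMT * (1 - (1+i)^(-n)) / i
= 2880 * (1 - (1+0.02)^(-6)) / 0.02
= 2880 * (1 - 0.887971) / 0.02
= 2880 * 5.601431
= 16132.121


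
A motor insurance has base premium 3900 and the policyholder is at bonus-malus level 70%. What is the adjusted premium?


adjusted = base * BM_level / 100
= 3900 * 70 / 100
= 3900 * 0.7
= 2730.0


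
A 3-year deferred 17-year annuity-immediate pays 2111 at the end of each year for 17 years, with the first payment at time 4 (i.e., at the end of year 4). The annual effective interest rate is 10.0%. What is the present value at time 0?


PV at time 3 of the 17-year annuity-immediate:
a_n = 2111 * (1-(1+0.1)^(-17))/0.1 = 16933.499
Discount back 3 years to time 0:
PV = 16933.499 * (1+0.1)^(-3)
= 16933.499 * 0.751315
= 12722.3885


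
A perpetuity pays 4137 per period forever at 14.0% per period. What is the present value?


PV = PMT / i
= 4137 / 0.14
= 29550.0


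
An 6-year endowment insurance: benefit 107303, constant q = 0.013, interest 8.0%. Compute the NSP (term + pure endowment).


Term component = 6260.9294
Pure endowment = 6_p_x * v^6 * benefit = 0.924491 * 0.63017 * 107303 = 62513.2744
NSP = 68774.2038


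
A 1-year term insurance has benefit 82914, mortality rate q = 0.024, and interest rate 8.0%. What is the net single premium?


NSP = benefit * q * v
v = 1/(1+i) = 0.925926
NSP = 82914 * 0.024 * 0.925926
= 1842.5333


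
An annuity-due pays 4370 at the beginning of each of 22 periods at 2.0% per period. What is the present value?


PV_due = PMT * (1-(1+i)^(-n))/i * (1+i)
PV_immediate = 77165.6706
PV_due = 77165.6706 * 1.02
= 78708.984


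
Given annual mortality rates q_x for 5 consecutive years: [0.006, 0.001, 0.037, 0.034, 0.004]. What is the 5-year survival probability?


p_k = 1 - q_k for each year
Survival = product of (1 - q_k)
= 0.994 * 0.999 * 0.963 * 0.966 * 0.996
= 0.9201


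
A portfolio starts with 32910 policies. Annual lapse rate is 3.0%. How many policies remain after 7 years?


remaining = initial * (1 - lapse)^years
= 32910 * (1 - 0.03)^7
= 32910 * 0.807983
= 26590.7154


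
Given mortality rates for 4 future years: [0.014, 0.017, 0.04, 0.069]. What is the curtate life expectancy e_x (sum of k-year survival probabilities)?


e_x = sum_{k=1}^{n} k_p_x
k_p_x values:
  1_p_x = 0.986
  2_p_x = 0.969238
  3_p_x = 0.930468
  4_p_x = 0.866266
e_x = 3.752


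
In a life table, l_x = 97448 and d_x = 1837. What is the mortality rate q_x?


q_x = d_x / l_x
= 1837 / 97448
= 0.0189


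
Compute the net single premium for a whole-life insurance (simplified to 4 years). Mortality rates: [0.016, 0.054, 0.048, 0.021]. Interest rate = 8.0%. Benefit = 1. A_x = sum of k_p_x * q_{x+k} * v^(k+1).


v = 0.925926
Year 0: k_p_x=1.0, q=0.016, term=0.014815
Year 1: k_p_x=0.984, q=0.054, term=0.045556
Year 2: k_p_x=0.930864, q=0.048, term=0.03547
Year 3: k_p_x=0.886183, q=0.021, term=0.013679
A_x = 0.1095


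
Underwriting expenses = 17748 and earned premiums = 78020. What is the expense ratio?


Expense ratio = expenses / premiums
= 17748 / 78020
= 0.2275


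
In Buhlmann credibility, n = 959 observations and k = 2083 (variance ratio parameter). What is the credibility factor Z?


Z = n / (n + k)
= 959 / (959 + 2083)
= 959 / 3042
= 0.3153


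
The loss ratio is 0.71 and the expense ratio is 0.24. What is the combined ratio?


Combined ratio = loss ratio + expense ratio
= 0.71 + 0.24
= 0.95


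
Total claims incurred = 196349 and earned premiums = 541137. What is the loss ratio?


Loss ratio = claims / premiums
= 196349 / 541137
= 0.3628


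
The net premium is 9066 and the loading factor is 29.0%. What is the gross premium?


Gross = net * (1 + loading)
= 9066 * (1 + 0.29)
= 9066 * 1.29
= 11695.14


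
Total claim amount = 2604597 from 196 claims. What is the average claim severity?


severity = total / number
= 2604597 / 196
= 13288.7602


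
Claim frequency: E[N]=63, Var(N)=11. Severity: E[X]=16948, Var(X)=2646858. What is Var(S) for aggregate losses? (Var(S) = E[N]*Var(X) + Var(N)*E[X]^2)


Var(S) = E[N]*Var(X) + Var(N)*E[X]^2
= 63*2646858 + 11*16948^2
= 166752054 + 3159581744
= 3.3263e+09


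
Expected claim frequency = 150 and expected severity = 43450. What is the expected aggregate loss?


E[S] = E[N] * E[X]
= 150 * 43450
= 6.5175e+06


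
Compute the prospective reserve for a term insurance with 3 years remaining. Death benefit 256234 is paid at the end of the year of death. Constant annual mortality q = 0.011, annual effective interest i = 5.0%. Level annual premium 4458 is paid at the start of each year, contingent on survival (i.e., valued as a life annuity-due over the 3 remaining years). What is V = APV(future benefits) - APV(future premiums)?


v = 1/(1+i) = 0.952381
APV(future benefits) per unit = sum_{k=0}^{2} k_p_x * q * v^(k+1) = 0.029638
APV(future benefits) = 256234 * 0.029638 = 7594.2835
Life annuity-due factor ä_{x:3} = sum_{k=0}^{2} k_p_x * v^k = 2.829089
APV(future premiums) = 4458 * 2.829089 = 12612.0803
V = 7594.2835 - 12612.0803
= -5017.7968


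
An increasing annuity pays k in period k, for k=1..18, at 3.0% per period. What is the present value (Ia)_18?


(Ia)_n = sum_{k=1}^{n} k * v^k, v = 1/(1+i)
v = 0.970874
Sum computed term by term:
(Ia)_18 = 119.7672


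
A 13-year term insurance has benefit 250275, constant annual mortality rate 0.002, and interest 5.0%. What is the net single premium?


NSP = benefit * sum_{k=0}^{n-1} k_p_x * q * v^(k+1)
With constant q=0.002, v=0.952381
Sum = 0.018589
NSP = 250275 * 0.018589
= 4652.2537


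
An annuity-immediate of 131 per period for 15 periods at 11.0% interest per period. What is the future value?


FV = PMT * ((1+i)^n - 1) / i
= 131 * ((1.11)^15 - 1) / 0.11
= 131 * (4.784589 - 1) / 0.11
= 4507.102


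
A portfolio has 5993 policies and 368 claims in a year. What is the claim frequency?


frequency = claims / policies
= 368 / 5993
= 0.0614


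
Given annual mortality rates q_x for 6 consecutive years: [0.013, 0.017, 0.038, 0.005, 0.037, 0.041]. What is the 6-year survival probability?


p_k = 1 - q_k for each year
Survival = product of (1 - q_k)
= 0.987 * 0.983 * 0.962 * 0.995 * 0.963 * 0.959
= 0.8577


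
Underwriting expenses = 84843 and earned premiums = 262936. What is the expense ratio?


Expense ratio = expenses / premiums
= 84843 / 262936
= 0.3227


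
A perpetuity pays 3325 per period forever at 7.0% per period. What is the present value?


PV = PMT / i
= 3325 / 0.07
= 47500.0


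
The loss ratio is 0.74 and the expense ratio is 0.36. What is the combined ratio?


Combined ratio = loss ratio + expense ratio
= 0.74 + 0.36
= 1.1


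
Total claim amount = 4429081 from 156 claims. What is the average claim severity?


severity = total / number
= 4429081 / 156
= 28391.5449


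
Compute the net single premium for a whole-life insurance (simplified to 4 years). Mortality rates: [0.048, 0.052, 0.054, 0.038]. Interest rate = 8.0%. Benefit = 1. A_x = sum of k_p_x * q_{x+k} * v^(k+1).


v = 0.925926
Year 0: k_p_x=1.0, q=0.048, term=0.044444
Year 1: k_p_x=0.952, q=0.052, term=0.042442
Year 2: k_p_x=0.902496, q=0.054, term=0.038687
Year 3: k_p_x=0.853761, q=0.038, term=0.023847
A_x = 0.1494


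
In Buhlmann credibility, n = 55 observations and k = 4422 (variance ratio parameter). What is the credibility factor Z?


Z = n / (n + k)
= 55 / (55 + 4422)
= 55 / 4477
= 0.0123


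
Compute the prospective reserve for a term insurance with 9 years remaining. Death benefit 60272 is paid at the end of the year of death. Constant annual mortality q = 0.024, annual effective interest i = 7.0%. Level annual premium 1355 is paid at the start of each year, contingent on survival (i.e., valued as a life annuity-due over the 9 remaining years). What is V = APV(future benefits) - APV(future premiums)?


v = 1/(1+i) = 0.934579
APV(future benefits) per unit = sum_{k=0}^{8} k_p_x * q * v^(k+1) = 0.143716
APV(future benefits) = 60272 * 0.143716 = 8662.0306
Life annuity-due factor ä_{x:9} = sum_{k=0}^{8} k_p_x * v^k = 6.407323
APV(future premiums) = 1355 * 6.407323 = 8681.9233
V = 8662.0306 - 8681.9233
= -19.8926


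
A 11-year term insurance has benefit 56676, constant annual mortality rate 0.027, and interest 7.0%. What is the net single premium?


NSP = benefit * sum_{k=0}^{n-1} k_p_x * q * v^(k+1)
With constant q=0.027, v=0.934579
Sum = 0.180489
NSP = 56676 * 0.180489
= 10229.3974


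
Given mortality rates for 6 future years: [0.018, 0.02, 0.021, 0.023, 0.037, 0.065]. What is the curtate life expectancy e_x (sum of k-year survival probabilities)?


e_x = sum_{k=1}^{n} k_p_x
k_p_x values:
  1_p_x = 0.982
  2_p_x = 0.96236
  3_p_x = 0.94215
  4_p_x = 0.920481
  5_p_x = 0.886423
  6_p_x = 0.828806
e_x = 5.5222


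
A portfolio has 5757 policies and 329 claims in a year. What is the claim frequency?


frequency = claims / policies
= 329 / 5757
= 0.0571


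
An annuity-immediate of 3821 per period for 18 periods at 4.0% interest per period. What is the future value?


FV = PMT * ((1+i)^n - 1) / i
= 3821 * ((1.04)^18 - 1) / 0.04
= 3821 * (2.025817 - 1) / 0.04
= 97991.1226


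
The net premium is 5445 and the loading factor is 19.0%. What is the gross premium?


Gross = net * (1 + loading)
= 5445 * (1 + 0.19)
= 5445 * 1.19
= 6479.55


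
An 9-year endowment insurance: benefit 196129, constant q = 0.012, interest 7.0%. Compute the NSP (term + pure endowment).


Term component = 14697.3016
Pure endowment = 9_p_x * v^9 * benefit = 0.897041 * 0.543934 * 196129 = 95697.4391
NSP = 110394.7407


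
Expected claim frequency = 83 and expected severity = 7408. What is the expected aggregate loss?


E[S] = E[N] * E[X]
= 83 * 7408
= 614864


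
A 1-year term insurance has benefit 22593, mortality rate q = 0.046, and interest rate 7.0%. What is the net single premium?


NSP = benefit * q * v
v = 1/(1+i) = 0.934579
NSP = 22593 * 0.046 * 0.934579
= 971.2879


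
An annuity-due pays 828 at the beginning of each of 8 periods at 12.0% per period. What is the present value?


PV_due = PMT * (1-(1+i)^(-n))/i * (1+i)
PV_immediate = 4113.2057
PV_due = 4113.2057 * 1.12
= 4606.7904


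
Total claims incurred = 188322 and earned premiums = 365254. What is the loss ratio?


Loss ratio = claims / premiums
= 188322 / 365254
= 0.5156


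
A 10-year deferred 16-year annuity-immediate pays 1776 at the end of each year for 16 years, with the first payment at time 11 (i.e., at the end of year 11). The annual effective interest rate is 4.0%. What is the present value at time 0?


PV at time 10 of the 16-year annuity-immediate:
a_n = 1776 * (1-(1+0.04)^(-16))/0.04 = 20694.477
Discount back 10 years to time 0:
PV = 20694.477 * (1+0.04)^(-10)
= 20694.477 * 0.675564
= 13980.4472


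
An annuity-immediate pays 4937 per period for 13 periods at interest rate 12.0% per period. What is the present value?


PV = PMT * (1 - (1+i)^(-n)) / i
= 4937 * (1 - (1+0.12)^(-13)) / 0.12
= 4937 * (1 - 0.229174) / 0.12
= 4937 * 6.423548
= 31713.0585


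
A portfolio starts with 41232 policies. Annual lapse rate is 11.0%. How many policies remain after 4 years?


remaining = initial * (1 - lapse)^years
= 41232 * (1 - 0.11)^4
= 41232 * 0.627422
= 25869.8808


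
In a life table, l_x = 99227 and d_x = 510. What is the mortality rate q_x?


q_x = d_x / l_x
= 510 / 99227
= 0.0051


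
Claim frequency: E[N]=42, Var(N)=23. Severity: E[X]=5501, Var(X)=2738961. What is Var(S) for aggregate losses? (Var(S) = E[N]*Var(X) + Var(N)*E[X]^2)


Var(S) = E[N]*Var(X) + Var(N)*E[X]^2
= 42*2738961 + 23*5501^2
= 115036362 + 696003023
= 8.1104e+08


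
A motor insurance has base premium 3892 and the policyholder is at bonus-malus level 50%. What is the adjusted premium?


adjusted = base * BM_level / 100
= 3892 * 50 / 100
= 3892 * 0.5
= 1946.0


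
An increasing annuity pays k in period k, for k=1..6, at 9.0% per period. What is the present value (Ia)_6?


(Ia)_n = sum_{k=1}^{n} k * v^k, v = 1/(1+i)
v = 0.917431
Sum computed term by term:
(Ia)_6 = 14.5783


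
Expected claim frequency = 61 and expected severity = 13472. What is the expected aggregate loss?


E[S] = E[N] * E[X]
= 61 * 13472
= 821792


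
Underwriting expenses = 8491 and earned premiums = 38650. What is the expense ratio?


Expense ratio = expenses / premiums
= 8491 / 38650
= 0.2197


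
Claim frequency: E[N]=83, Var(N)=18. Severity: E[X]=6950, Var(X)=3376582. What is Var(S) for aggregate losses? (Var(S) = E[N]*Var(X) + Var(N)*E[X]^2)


Var(S) = E[N]*Var(X) + Var(N)*E[X]^2
= 83*3376582 + 18*6950^2
= 280256306 + 869445000
= 1.1497e+09


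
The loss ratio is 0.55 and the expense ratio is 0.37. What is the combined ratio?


Combined ratio = loss ratio + expense ratio
= 0.55 + 0.37
= 0.92


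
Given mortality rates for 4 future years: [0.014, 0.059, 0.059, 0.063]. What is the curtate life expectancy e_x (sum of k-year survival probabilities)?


e_x = sum_{k=1}^{n} k_p_x
k_p_x values:
  1_p_x = 0.986
  2_p_x = 0.927826
  3_p_x = 0.873084
  4_p_x = 0.81808
e_x = 3.605


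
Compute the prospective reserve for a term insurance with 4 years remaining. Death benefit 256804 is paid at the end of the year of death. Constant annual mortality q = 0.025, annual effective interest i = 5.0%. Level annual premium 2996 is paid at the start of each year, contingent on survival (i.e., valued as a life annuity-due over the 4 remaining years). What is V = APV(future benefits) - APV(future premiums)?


v = 1/(1+i) = 0.952381
APV(future benefits) per unit = sum_{k=0}^{3} k_p_x * q * v^(k+1) = 0.085511
APV(future benefits) = 256804 * 0.085511 = 21959.6298
Life annuity-due factor ä_{x:4} = sum_{k=0}^{3} k_p_x * v^k = 3.591472
APV(future premiums) = 2996 * 3.591472 = 10760.051
V = 21959.6298 - 10760.051
= 11199.5788


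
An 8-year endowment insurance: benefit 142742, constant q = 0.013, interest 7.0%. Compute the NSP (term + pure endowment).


Term component = 10638.3566
Pure endowment = 8_p_x * v^8 * benefit = 0.900611 * 0.582009 * 142742 = 74820.1849
NSP = 85458.5415


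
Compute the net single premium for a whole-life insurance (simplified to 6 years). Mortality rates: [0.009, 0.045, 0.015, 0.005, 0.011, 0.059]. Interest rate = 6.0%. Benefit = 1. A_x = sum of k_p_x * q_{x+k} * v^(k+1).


v = 0.943396
Year 0: k_p_x=1.0, q=0.009, term=0.008491
Year 1: k_p_x=0.991, q=0.045, term=0.039689
Year 2: k_p_x=0.946405, q=0.015, term=0.011919
Year 3: k_p_x=0.932209, q=0.005, term=0.003692
Year 4: k_p_x=0.927548, q=0.011, term=0.007624
Year 5: k_p_x=0.917345, q=0.059, term=0.038155
A_x = 0.1096


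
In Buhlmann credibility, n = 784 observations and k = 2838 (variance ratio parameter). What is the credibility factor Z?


Z = n / (n + k)
= 784 / (784 + 2838)
= 784 / 3622
= 0.2165


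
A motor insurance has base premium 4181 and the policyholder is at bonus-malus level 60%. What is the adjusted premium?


adjusted = base * BM_level / 100
= 4181 * 60 / 100
= 4181 * 0.6
= 2508.6


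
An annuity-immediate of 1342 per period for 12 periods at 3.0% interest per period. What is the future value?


FV = PMT * ((1+i)^n - 1) / i
= 1342 * ((1.03)^12 - 1) / 0.03
= 1342 * (1.425761 - 1) / 0.03
= 19045.7037


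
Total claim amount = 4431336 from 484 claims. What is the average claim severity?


severity = total / number
= 4431336 / 484
= 9155.6529


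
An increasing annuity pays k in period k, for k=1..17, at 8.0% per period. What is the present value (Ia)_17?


(Ia)_n = sum_{k=1}^{n} k * v^k, v = 1/(1+i)
v = 0.925926
Sum computed term by term:
(Ia)_17 = 65.71


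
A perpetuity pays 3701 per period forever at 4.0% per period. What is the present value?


PV = PMT / i
= 3701 / 0.04
= 92525.0


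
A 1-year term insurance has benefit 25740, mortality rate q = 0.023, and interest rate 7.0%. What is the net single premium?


NSP = benefit * q * v
v = 1/(1+i) = 0.934579
NSP = 25740 * 0.023 * 0.934579
= 553.2897


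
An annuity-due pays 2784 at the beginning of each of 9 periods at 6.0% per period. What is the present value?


PV_due = PMT * (1-(1+i)^(-n))/i * (1+i)
PV_immediate = 18935.9113
PV_due = 18935.9113 * 1.06
= 20072.066


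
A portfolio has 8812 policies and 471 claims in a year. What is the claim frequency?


frequency = claims / policies
= 471 / 8812
= 0.0534


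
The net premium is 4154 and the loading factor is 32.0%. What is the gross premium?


Gross = net * (1 + loading)
= 4154 * (1 + 0.32)
= 4154 * 1.32
= 5483.28


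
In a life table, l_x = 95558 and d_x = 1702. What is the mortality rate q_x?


q_x = d_x / l_x
= 1702 / 95558
= 0.0178


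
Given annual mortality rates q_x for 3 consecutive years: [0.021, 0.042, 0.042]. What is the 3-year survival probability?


p_k = 1 - q_k for each year
Survival = product of (1 - q_k)
= 0.979 * 0.958 * 0.958
= 0.8985


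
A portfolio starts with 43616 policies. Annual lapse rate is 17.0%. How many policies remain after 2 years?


remaining = initial * (1 - lapse)^years
= 43616 * (1 - 0.17)^2
= 43616 * 0.6889
= 30047.0624


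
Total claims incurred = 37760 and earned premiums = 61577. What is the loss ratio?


Loss ratio = claims / premiums
= 37760 / 61577
= 0.6132


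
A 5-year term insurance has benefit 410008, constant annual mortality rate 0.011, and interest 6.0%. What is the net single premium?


NSP = benefit * sum_{k=0}^{n-1} k_p_x * q * v^(k+1)
With constant q=0.011, v=0.943396
Sum = 0.045386
NSP = 410008 * 0.045386
= 18608.6698


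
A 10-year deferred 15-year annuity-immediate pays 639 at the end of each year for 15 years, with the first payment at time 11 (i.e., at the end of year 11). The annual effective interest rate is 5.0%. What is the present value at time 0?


PV at time 10 of the 15-year annuity-immediate:
a_n = 639 * (1-(1+0.05)^(-15))/0.05 = 6632.6015
Discount back 10 years to time 0:
PV = 6632.6015 * (1+0.05)^(-10)
= 6632.6015 * 0.613913
= 4071.842


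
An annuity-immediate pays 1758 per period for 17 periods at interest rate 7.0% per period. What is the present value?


PV = PMT * (1 - (1+i)^(-n)) / i
= 1758 * (1 - (1+0.07)^(-17)) / 0.07
= 1758 * (1 - 0.316574) / 0.07
= 1758 * 9.763223
= 17163.746


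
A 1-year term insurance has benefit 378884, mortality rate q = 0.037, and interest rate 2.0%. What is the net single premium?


NSP = benefit * q * v
v = 1/(1+i) = 0.980392
NSP = 378884 * 0.037 * 0.980392
= 13743.8314


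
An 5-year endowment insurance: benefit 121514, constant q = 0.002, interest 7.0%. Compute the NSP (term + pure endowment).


Term component = 992.7532
Pure endowment = 5_p_x * v^5 * benefit = 0.99004 * 0.712986 * 121514 = 85774.8832
NSP = 86767.6364


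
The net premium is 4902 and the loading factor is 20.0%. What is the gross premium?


Gross = net * (1 + loading)
= 4902 * (1 + 0.2)
= 4902 * 1.2
= 5882.4


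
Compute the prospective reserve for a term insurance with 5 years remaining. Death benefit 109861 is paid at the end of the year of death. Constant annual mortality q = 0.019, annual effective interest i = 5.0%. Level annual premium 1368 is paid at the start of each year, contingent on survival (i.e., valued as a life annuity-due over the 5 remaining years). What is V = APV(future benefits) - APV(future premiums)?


v = 1/(1+i) = 0.952381
APV(future benefits) per unit = sum_{k=0}^{4} k_p_x * q * v^(k+1) = 0.079341
APV(future benefits) = 109861 * 0.079341 = 8716.4942
Life annuity-due factor ä_{x:5} = sum_{k=0}^{4} k_p_x * v^k = 4.384641
APV(future premiums) = 1368 * 4.384641 = 5998.1883
V = 8716.4942 - 5998.1883
= 2718.3059


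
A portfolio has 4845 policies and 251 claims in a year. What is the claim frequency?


frequency = claims / policies
= 251 / 4845
= 0.0518


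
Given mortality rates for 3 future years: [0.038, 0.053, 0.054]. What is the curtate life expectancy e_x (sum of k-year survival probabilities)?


e_x = sum_{k=1}^{n} k_p_x
k_p_x values:
  1_p_x = 0.962
  2_p_x = 0.911014
  3_p_x = 0.861819
e_x = 2.7348


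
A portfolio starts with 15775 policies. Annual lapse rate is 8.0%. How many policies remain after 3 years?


remaining = initial * (1 - lapse)^years
= 15775 * (1 - 0.08)^3
= 15775 * 0.778688
= 12283.8032


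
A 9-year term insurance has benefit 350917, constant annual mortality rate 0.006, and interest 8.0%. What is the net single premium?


NSP = benefit * sum_{k=0}^{n-1} k_p_x * q * v^(k+1)
With constant q=0.006, v=0.925926
Sum = 0.036706
NSP = 350917 * 0.036706
= 12880.9018


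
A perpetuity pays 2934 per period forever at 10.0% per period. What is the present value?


PV = PMT / i
= 2934 / 0.1
= 29340.0


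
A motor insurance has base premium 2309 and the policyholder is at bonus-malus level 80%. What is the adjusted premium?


adjusted = base * BM_level / 100
= 2309 * 80 / 100
= 2309 * 0.8
= 1847.2


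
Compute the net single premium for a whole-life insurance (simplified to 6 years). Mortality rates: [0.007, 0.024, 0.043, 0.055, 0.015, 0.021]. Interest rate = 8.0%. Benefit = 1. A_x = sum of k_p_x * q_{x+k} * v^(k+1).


v = 0.925926
Year 0: k_p_x=1.0, q=0.007, term=0.006481
Year 1: k_p_x=0.993, q=0.024, term=0.020432
Year 2: k_p_x=0.969168, q=0.043, term=0.033082
Year 3: k_p_x=0.927494, q=0.055, term=0.037495
Year 4: k_p_x=0.876482, q=0.015, term=0.008948
Year 5: k_p_x=0.863334, q=0.021, term=0.011425
A_x = 0.1179


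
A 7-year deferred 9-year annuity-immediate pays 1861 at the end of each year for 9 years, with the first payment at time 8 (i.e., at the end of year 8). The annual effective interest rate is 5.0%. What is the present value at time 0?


PV at time 7 of the 9-year annuity-immediate:
a_n = 1861 * (1-(1+0.05)^(-9))/0.05 = 13227.6561
Discount back 7 years to time 0:
PV = 13227.6561 * (1+0.05)^(-7)
= 13227.6561 * 0.710681
= 9400.6483


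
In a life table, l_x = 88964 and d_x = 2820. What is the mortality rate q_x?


q_x = d_x / l_x
= 2820 / 88964
= 0.0317


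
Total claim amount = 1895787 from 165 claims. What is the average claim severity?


severity = total / number
= 1895787 / 165
= 11489.6182


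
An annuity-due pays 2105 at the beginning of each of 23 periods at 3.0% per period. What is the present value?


PV_due = PMT * (1-(1+i)^(-n))/i * (1+i)
PV_immediate = 34613.7957
PV_due = 34613.7957 * 1.03
= 35652.2095


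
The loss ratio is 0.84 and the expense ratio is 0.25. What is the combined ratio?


Combined ratio = loss ratio + expense ratio
= 0.84 + 0.25
= 1.09


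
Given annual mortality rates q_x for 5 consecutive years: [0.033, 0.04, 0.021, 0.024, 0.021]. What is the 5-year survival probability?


p_k = 1 - q_k for each year
Survival = product of (1 - q_k)
= 0.967 * 0.96 * 0.979 * 0.976 * 0.979
= 0.8684


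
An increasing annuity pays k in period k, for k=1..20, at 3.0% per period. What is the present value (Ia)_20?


(Ia)_n = sum_{k=1}^{n} k * v^k, v = 1/(1+i)
v = 0.970874
Sum computed term by term:
(Ia)_20 = 141.6761


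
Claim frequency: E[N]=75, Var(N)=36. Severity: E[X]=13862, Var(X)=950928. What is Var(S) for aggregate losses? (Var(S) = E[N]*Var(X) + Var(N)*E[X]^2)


Var(S) = E[N]*Var(X) + Var(N)*E[X]^2
= 75*950928 + 36*13862^2
= 71319600 + 6917581584
= 6.9889e+09


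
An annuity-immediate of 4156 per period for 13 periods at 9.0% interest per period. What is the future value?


FV = PMT * ((1+i)^n - 1) / i
= 4156 * ((1.09)^13 - 1) / 0.09
= 4156 * (3.065805 - 1) / 0.09
= 95394.2663


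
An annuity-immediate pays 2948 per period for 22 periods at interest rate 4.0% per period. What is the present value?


PV = PMT * (1 - (1+i)^(-n)) / i
= 2948 * (1 - (1+0.04)^(-22)) / 0.04
= 2948 * (1 - 0.421955) / 0.04
= 2948 * 14.451115
= 42601.888


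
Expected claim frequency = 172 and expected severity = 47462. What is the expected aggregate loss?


E[S] = E[N] * E[X]
= 172 * 47462
= 8.1635e+06


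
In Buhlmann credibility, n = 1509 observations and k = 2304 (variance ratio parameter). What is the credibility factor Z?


Z = n / (n + k)
= 1509 / (1509 + 2304)
= 1509 / 3813
= 0.3958


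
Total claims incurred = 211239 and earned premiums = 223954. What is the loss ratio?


Loss ratio = claims / premiums
= 211239 / 223954
= 0.9432


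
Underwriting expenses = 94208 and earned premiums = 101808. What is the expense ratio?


Expense ratio = expenses / premiums
= 94208 / 101808
= 0.9253


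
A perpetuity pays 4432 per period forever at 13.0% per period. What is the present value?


PV = PMT / i
= 4432 / 0.13
= 34092.3077


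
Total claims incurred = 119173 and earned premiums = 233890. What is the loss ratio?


Loss ratio = claims / premiums
= 119173 / 233890
= 0.5095


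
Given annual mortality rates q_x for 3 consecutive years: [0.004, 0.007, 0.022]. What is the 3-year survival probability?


p_k = 1 - q_k for each year
Survival = product of (1 - q_k)
= 0.996 * 0.993 * 0.978
= 0.9673


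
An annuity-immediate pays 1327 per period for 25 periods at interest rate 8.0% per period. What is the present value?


PV = PMT * (1 - (1+i)^(-n)) / i
= 1327 * (1 - (1+0.08)^(-25)) / 0.08
= 1327 * (1 - 0.146018) / 0.08
= 1327 * 10.674776
= 14165.428


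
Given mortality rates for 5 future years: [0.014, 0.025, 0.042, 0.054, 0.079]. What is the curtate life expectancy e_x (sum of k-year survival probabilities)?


e_x = sum_{k=1}^{n} k_p_x
k_p_x values:
  1_p_x = 0.986
  2_p_x = 0.96135
  3_p_x = 0.920973
  4_p_x = 0.871241
  5_p_x = 0.802413
e_x = 4.542


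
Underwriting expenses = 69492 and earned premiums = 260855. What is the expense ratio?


Expense ratio = expenses / premiums
= 69492 / 260855
= 0.2664


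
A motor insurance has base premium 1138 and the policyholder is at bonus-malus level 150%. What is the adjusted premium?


adjusted = base * BM_level / 100
= 1138 * 150 / 100
= 1138 * 1.5
= 1707.0


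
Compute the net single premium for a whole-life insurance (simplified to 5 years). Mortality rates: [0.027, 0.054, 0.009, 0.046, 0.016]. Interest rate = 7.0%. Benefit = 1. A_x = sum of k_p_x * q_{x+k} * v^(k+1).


v = 0.934579
Year 0: k_p_x=1.0, q=0.027, term=0.025234
Year 1: k_p_x=0.973, q=0.054, term=0.045892
Year 2: k_p_x=0.920458, q=0.009, term=0.006762
Year 3: k_p_x=0.912174, q=0.046, term=0.032011
Year 4: k_p_x=0.870214, q=0.016, term=0.009927
A_x = 0.1198


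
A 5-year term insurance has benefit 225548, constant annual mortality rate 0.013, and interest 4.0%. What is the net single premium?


NSP = benefit * sum_{k=0}^{n-1} k_p_x * q * v^(k+1)
With constant q=0.013, v=0.961538
Sum = 0.056446
NSP = 225548 * 0.056446
= 12731.3399


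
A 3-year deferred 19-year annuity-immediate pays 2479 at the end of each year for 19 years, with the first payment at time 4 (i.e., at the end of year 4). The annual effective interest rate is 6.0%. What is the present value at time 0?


PV at time 3 of the 19-year annuity-immediate:
a_n = 2479 * (1-(1+0.06)^(-19))/0.06 = 27660.9708
Discount back 3 years to time 0:
PV = 27660.9708 * (1+0.06)^(-3)
= 27660.9708 * 0.839619
= 23224.6845


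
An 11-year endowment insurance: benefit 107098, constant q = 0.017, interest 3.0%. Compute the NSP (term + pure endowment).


Term component = 15563.0064
Pure endowment = 11_p_x * v^11 * benefit = 0.828111 * 0.722421 * 107098 = 64070.8647
NSP = 79633.8711


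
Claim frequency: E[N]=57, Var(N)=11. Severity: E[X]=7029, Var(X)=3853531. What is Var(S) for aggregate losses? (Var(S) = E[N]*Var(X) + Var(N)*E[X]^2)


Var(S) = E[N]*Var(X) + Var(N)*E[X]^2
= 57*3853531 + 11*7029^2
= 219651267 + 543475251
= 7.6313e+08


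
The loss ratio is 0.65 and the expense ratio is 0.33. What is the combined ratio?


Combined ratio = loss ratio + expense ratio
= 0.65 + 0.33
= 0.98


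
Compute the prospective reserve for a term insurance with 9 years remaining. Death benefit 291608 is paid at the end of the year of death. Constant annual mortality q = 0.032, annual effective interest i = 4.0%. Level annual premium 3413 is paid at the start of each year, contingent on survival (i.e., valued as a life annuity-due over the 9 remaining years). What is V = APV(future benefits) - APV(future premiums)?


v = 1/(1+i) = 0.961538
APV(future benefits) per unit = sum_{k=0}^{8} k_p_x * q * v^(k+1) = 0.211423
APV(future benefits) = 291608 * 0.211423 = 61652.6767
Life annuity-due factor ä_{x:9} = sum_{k=0}^{8} k_p_x * v^k = 6.871252
APV(future premiums) = 3413 * 6.871252 = 23451.5824
V = 61652.6767 - 23451.5824
= 38201.0943


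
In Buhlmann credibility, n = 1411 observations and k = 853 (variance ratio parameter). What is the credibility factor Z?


Z = n / (n + k)
= 1411 / (1411 + 853)
= 1411 / 2264
= 0.6232


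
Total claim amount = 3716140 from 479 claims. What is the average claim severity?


severity = total / number
= 3716140 / 479
= 7758.1211


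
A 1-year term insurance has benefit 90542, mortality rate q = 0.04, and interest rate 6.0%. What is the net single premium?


NSP = benefit * q * v
v = 1/(1+i) = 0.943396
NSP = 90542 * 0.04 * 0.943396
= 3416.6792


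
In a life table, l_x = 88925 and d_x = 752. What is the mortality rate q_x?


q_x = d_x / l_x
= 752 / 88925
= 0.0085


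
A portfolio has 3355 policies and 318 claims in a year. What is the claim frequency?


frequency = claims / policies
= 318 / 3355
= 0.0948


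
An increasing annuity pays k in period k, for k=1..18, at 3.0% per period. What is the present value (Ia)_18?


(Ia)_n = sum_{k=1}^{n} k * v^k, v = 1/(1+i)
v = 0.970874
Sum computed term by term:
(Ia)_18 = 119.7672


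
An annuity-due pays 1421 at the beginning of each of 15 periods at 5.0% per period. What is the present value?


PV_due = PMT * (1-(1+i)^(-n))/i * (1+i)
PV_immediate = 14749.4941
PV_due = 14749.4941 * 1.05
= 15486.9688


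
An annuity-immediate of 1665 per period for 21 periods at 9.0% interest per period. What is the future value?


FV = PMT * ((1+i)^n - 1) / i
= 1665 * ((1.09)^21 - 1) / 0.09
= 1665 * (6.108808 - 1) / 0.09
= 94512.9431


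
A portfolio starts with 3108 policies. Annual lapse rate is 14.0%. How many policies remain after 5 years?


remaining = initial * (1 - lapse)^years
= 3108 * (1 - 0.14)^5
= 3108 * 0.470427
= 1462.0872


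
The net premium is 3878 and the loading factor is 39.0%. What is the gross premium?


Gross = net * (1 + loading)
= 3878 * (1 + 0.39)
= 3878 * 1.39
= 5390.42


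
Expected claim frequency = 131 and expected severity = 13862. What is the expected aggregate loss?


E[S] = E[N] * E[X]
= 131 * 13862
= 1.8159e+06
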